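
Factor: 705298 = 2^1 * 11^1 * 32059^1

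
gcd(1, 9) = 1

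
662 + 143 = 805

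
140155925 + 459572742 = 599728667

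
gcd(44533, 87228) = 1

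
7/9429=1/1347 ≈ 0.000742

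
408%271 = 137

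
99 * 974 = 96426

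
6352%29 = 1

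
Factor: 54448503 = 3^1*18149501^1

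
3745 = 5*749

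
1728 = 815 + 913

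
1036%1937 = 1036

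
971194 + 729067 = 1700261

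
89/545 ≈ 0.163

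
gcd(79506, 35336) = 8834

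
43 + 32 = 75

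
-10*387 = -3870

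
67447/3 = 22482 + 1/3≈22482.33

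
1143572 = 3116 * 367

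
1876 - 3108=-1232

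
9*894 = 8046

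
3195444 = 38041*84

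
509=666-157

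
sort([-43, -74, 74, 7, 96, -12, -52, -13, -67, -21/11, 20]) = [-74, -67, -52, -43, -13, -12, -21/11, 7, 20, 74, 96]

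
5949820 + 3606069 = 9555889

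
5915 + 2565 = 8480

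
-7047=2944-9991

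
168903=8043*21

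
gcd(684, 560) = 4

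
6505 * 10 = 65050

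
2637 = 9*293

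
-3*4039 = -12117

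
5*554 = 2770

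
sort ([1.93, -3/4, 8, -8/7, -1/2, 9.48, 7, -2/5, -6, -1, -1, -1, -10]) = [-10, -6, -8/7, -1, -1, -1, -3/4, -1/2, -2/5, 1.93, 7, 8, 9.48]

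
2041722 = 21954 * 93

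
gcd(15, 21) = 3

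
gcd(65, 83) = 1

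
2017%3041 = 2017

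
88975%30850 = 27275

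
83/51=1 + 32/51 ≈ 1.63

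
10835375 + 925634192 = 936469567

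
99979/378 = 264 + 187/378 ≈ 264.49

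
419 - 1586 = -1167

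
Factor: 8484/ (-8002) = -1*2^1*3^1*7^1*101^1*4001^ (-1) = -4242/4001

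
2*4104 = 8208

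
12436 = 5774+6662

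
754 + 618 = 1372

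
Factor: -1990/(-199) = 2^1 * 5^1 = 10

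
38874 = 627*62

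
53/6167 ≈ 0.00859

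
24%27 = 24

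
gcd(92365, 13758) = 1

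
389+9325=9714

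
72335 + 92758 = 165093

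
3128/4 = 782 = 782.00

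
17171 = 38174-21003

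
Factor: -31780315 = -1 * 5^1 * 7^1 * 631^1 * 1439^1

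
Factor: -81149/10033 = -1 * 19^1 * 79^(-1) * 127^(-1) * 4271^1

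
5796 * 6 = 34776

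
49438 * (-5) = -247190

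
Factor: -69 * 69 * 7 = -1 * 3^2 * 7^1 * 23^2 = -33327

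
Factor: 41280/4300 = 2^4*3^1*5^(-1) = 48/5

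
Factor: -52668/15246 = -1*2^1*11^(-1)*19^1 = -38/11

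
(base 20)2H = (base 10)57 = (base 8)71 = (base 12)49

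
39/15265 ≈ 0.00255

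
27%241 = 27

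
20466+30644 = 51110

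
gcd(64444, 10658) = 2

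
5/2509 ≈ 0.00199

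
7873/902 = 8 + 657/902≈8.73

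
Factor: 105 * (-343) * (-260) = 2^2 * 3^1 * 5^2 * 7^4 * 13^1 = 9363900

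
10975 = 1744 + 9231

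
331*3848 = 1273688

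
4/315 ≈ 0.0127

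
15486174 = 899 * 17226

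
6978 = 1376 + 5602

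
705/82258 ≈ 0.00857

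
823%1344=823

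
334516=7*47788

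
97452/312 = 312+9/26 ≈ 312.35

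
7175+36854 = 44029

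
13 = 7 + 6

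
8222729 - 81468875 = -73246146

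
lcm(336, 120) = 1680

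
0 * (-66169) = 0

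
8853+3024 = 11877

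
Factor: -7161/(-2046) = 2^(-1)*7^1 = 7/2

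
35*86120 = 3014200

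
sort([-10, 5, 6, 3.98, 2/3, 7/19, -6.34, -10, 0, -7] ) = [-10, -10, -7, -6.34, 0, 7/19, 2/3, 3.98, 5, 6] 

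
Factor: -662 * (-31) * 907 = 2^1 * 31^1 * 331^1 * 907^1 = 18613454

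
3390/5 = 678 = 678.00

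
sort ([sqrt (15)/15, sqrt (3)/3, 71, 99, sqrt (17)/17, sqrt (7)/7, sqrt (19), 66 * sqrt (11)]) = [sqrt (17)/17, sqrt (15)/15, sqrt (7)/7, sqrt (3)/3, sqrt (19), 71, 99, 66 * sqrt (11)]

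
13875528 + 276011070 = 289886598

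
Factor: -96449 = -1*43^1*2243^1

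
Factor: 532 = 2^2 * 7^1 * 19^1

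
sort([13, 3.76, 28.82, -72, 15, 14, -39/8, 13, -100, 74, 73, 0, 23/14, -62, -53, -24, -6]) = [-100, -72, -62, -53, -24, -6, -39/8, 0, 23/14, 3.76, 13, 13, 14, 15, 28.82, 73, 74]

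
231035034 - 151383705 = 79651329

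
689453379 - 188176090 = 501277289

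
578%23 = 3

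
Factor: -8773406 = -1*2^1*1367^1*3209^1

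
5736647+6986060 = 12722707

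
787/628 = 1 + 159/628 ≈ 1.25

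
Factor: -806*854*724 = -1*2^4*7^1*13^1*31^1*61^1*181^1 = -498346576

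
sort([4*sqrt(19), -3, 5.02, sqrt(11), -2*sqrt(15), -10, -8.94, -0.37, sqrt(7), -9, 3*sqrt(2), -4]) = [-10, -9, -8.94, -2*sqrt(15), -4, -3, -0.37, sqrt(7), sqrt(11), 3*sqrt(2), 5.02, 4*sqrt(19)]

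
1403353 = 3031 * 463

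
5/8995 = 1/1799 ≈ 0.000556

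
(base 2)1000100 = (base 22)32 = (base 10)68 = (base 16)44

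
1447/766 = 1 + 681/766 ≈ 1.89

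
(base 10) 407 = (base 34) bx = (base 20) 107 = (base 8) 627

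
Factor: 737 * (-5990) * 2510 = -1 * 2^2 * 5^2 * 11^1 * 67^1 * 251^1 * 599^1 = -11080721300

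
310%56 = 30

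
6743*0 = 0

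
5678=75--5603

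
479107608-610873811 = -131766203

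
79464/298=39732/149 ≈ 266.66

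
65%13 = 0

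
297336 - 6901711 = -6604375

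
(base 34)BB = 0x181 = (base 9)467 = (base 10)385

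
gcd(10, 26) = 2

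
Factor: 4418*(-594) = -1*2^2*3^3*11^1*47^2 = -2624292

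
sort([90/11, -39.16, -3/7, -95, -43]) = [-95, -43, -39.16, -3/7, 90/11]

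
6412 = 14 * 458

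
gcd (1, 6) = 1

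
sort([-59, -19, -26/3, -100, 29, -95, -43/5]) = [-100, -95, -59, -19, -26/3, -43/5, 29]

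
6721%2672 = 1377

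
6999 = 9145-2146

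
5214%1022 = 104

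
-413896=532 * (-778)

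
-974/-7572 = 487/3786 ≈ 0.129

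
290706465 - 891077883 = -600371418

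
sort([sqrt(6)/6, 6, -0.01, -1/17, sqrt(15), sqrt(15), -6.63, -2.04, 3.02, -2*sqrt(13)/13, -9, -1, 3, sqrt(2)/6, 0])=[-9, -6.63, -2.04, -1, -2*sqrt(13)/13, -1/17, -0.01, 0, sqrt(2)/6, sqrt(6)/6, 3, 3.02, sqrt(15), sqrt(15), 6]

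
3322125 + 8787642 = 12109767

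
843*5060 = 4265580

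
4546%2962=1584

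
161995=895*181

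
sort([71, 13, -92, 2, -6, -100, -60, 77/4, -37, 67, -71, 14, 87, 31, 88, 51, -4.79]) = [-100, -92, -71, -60, -37, -6, -4.79, 2, 13, 14, 77/4, 31, 51, 67, 71, 87, 88]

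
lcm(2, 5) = 10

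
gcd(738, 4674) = 246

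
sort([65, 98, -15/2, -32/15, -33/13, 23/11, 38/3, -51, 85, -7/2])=[-51, -15/2, -7/2, -33/13, -32/15, 23/11, 38/3, 65, 85, 98]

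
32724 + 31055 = 63779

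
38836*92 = 3572912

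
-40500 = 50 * (-810) 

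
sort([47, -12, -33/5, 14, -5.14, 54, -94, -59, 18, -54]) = [-94, -59, -54, -12, -33/5, -5.14, 14, 18, 47, 54]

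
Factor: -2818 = -1*2^1*1409^1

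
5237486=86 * 60901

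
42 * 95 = 3990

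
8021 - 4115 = 3906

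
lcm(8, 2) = 8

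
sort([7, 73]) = [7, 73]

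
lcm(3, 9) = 9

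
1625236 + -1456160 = 169076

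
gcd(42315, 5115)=465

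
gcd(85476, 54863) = 1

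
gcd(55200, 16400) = 400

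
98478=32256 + 66222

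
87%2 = 1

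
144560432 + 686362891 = 830923323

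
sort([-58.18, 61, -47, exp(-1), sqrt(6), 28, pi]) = [-58.18, -47, exp(-1), sqrt(6), pi, 28, 61]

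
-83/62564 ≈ -0.00133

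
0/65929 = 0 = 0.00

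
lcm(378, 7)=378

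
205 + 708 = 913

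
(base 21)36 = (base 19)3c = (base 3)2120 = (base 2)1000101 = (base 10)69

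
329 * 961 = 316169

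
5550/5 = 1110 = 1110.00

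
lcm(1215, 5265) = 15795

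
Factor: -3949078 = -1 * 2^1 * 7^1 * 311^1 * 907^1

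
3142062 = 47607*66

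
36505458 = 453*80586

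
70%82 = 70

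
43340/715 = 60 + 8/13 ≈ 60.62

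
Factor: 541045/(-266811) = -1*3^(-1)*5^1*241^1*449^1*88937^(-1)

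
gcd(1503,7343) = 1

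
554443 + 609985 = 1164428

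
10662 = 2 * 5331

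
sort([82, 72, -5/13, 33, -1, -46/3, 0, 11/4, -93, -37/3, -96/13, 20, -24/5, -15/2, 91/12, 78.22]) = [-93, -46/3, -37/3, -15/2, -96/13, -24/5, -1, -5/13, 0, 11/4, 91/12, 20, 33, 72, 78.22, 82]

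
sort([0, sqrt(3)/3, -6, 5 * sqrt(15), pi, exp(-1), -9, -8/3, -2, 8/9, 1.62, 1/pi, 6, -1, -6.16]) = [-9, -6.16, -6, -8/3, -2, -1, 0, 1/pi, exp(-1), sqrt(3)/3, 8/9, 1.62, pi, 6, 5 * sqrt(15)]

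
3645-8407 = -4762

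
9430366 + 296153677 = 305584043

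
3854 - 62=3792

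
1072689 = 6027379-4954690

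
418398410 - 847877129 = -429478719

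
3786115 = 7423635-3637520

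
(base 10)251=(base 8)373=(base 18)dh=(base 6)1055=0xfb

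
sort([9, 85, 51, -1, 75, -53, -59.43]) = [-59.43, -53, -1, 9, 51, 75, 85]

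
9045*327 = 2957715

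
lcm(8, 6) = 24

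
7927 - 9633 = -1706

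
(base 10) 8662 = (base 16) 21d6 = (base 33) 7vg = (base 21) jda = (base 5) 234122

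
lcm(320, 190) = 6080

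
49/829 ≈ 0.0591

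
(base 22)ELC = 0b1110001010010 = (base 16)1C52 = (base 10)7250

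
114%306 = 114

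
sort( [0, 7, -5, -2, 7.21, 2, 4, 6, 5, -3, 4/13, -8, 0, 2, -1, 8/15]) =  [-8, -5, -3, -2, -1, 0, 0, 4/13, 8/15, 2, 2, 4, 5, 6, 7, 7.21]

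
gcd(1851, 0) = 1851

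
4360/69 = 63 + 13/69 ≈ 63.19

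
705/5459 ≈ 0.129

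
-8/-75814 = 4/37907 ≈ 0.000106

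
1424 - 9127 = -7703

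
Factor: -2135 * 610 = -1 * 2^1 * 5^2 * 7^1 * 61^2 = -1302350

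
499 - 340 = 159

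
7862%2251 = 1109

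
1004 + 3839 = 4843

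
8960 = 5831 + 3129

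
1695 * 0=0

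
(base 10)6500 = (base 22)d9a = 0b1100101100100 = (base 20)g50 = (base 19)i02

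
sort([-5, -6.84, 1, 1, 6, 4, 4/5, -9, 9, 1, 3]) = [-9, -6.84, -5, 4/5, 1, 1, 1, 3, 4, 6, 9]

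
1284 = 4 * 321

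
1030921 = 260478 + 770443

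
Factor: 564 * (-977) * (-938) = 2^3 * 3^1 * 7^1 * 47^1 * 67^1 * 977^1 = 516864264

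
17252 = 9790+7462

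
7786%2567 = 85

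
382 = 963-581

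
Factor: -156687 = -1 * 3^1 * 29^1 * 1801^1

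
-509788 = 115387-625175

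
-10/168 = -5/84 ≈ -0.0595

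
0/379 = 0 = 0.00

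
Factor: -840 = -1 * 2^3 * 3^1 * 5^1 * 7^1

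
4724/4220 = 1 + 126/1055 ≈ 1.12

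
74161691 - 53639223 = 20522468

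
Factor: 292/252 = 3^(-2) * 7^(-1) * 73^1 = 73/63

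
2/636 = 1/318 ≈ 0.00314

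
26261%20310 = 5951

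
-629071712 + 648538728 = 19467016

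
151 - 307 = -156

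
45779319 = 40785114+4994205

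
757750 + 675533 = 1433283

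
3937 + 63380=67317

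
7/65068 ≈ 0.000108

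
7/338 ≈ 0.0207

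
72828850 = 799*91150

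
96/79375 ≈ 0.00121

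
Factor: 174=2^1 * 3^1 * 29^1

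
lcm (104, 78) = 312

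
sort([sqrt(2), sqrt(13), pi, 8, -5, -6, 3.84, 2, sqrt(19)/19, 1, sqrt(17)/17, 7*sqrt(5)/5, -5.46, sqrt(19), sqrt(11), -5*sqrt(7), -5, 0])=[-5*sqrt(7), -6, -5.46, -5, -5, 0, sqrt(19)/19, sqrt(17)/17, 1, sqrt(2), 2, 7*sqrt(5)/5, pi, sqrt(11), sqrt(13), 3.84, sqrt(19), 8]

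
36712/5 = 7342+2/5 = 7342.40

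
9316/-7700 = -1 - 404/1925 ≈ -1.21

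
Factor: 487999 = 229^1 * 2131^1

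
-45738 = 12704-58442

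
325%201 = 124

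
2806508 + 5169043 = 7975551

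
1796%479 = 359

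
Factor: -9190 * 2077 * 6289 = -1 * 2^1 * 5^1 * 19^1 * 31^1 * 67^1 * 331^1 * 919^1 = -120042105070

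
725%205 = 110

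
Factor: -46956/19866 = -1 * 2^1 * 11^(-1) * 13^1 = -26/11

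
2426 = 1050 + 1376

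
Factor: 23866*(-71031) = -1*2^1*3^1*11933^1*23677^1 = -1695225846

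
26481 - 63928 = -37447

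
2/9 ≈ 0.222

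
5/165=1/33 ≈ 0.0303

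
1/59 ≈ 0.0169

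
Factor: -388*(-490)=2^3*5^1*7^2*97^1=190120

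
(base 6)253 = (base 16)69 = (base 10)105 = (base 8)151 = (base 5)410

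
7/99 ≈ 0.0707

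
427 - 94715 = -94288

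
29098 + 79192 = 108290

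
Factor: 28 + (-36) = -1*2^3 = -8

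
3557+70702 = 74259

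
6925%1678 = 213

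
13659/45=303+8/15 ≈ 303.53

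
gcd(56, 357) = 7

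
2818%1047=724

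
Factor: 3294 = 2^1*3^3*61^1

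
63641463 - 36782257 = 26859206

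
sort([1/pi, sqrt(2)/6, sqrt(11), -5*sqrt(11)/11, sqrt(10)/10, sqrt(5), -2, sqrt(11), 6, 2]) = [-2, -5*sqrt(11)/11, sqrt(2)/6, sqrt(10)/10, 1/pi, 2, sqrt(5), sqrt(11), sqrt(11), 6]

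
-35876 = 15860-51736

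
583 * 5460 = 3183180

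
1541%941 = 600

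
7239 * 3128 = 22643592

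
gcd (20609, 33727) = 1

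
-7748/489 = -15-413/489 ≈ -15.84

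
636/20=31 + 4/5=31.80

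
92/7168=23/1792 ≈ 0.0128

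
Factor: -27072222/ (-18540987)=2^1*4512037^1*6180329^ (-1)=9024074/6180329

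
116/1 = 116 = 116.00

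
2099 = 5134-3035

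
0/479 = 0 = 0.00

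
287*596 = 171052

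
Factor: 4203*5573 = 3^2*467^1*5573^1 = 23423319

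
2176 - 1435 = 741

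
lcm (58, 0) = 0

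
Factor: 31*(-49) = -1*7^2*31^1 = -1519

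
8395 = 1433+6962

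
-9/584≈-0.0154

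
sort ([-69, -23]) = [-69, -23]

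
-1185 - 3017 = -4202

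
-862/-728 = 1+67/364≈1.18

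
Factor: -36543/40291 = -1*3^1*13^1*43^(-1) = -39/43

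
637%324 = 313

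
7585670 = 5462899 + 2122771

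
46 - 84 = -38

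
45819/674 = 67+661/674 ≈ 67.98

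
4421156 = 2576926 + 1844230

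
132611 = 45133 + 87478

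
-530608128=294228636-824836764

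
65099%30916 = 3267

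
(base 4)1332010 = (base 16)1f84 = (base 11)6075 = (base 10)8068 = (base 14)2d24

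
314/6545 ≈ 0.0480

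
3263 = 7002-3739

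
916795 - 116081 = 800714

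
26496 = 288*92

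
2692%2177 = 515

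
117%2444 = 117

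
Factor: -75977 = -1*11^1*6907^1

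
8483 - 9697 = -1214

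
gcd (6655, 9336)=1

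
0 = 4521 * 0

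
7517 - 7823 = -306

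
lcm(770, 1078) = 5390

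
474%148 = 30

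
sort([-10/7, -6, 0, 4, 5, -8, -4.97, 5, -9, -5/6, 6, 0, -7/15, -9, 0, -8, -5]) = [-9, -9, -8, -8, -6, -5, -4.97, -10/7, -5/6, -7/15, 0, 0, 0, 4, 5, 5, 6]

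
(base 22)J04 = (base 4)2033300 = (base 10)9200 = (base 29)AR7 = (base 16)23F0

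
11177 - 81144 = -69967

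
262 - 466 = -204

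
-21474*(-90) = 1932660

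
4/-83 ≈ -0.0482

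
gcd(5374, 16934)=2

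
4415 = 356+4059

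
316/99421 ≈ 0.00318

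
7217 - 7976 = -759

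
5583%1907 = 1769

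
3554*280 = 995120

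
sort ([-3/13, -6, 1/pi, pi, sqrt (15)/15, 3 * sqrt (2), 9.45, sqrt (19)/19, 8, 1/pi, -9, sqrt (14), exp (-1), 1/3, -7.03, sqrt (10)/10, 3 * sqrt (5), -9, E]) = [-9, -9, -7.03, -6, -3/13, sqrt (19)/19, sqrt (15)/15, sqrt (10)/10, 1/pi, 1/pi, 1/3, exp (-1), E, pi, sqrt (14), 3 * sqrt (2), 3 * sqrt (5), 8, 9.45]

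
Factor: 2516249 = 2516249^1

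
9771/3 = 3257 = 3257.00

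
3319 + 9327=12646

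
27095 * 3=81285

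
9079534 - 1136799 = 7942735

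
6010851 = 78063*77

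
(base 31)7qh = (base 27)a9h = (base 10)7550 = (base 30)8bk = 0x1d7e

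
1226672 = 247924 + 978748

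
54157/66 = 820 + 37/66 ≈ 820.56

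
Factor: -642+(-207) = -1*3^1*283^1 = -849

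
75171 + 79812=154983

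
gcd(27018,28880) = 38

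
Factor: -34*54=-1*2^2*3^3*17^1=-1836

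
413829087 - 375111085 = 38718002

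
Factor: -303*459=-1*3^4*17^1*101^1=-139077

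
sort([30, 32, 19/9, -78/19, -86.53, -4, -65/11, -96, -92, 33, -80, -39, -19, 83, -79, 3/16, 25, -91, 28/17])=[-96, -92, -91, -86.53, -80, -79, -39, -19, -65/11, -78/19, -4, 3/16, 28/17, 19/9, 25, 30, 32, 33, 83]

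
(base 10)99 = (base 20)4j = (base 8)143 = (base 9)120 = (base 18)59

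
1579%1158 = 421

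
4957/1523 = 3 + 388/1523 ≈ 3.25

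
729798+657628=1387426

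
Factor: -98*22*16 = -1*2^6*7^2*11^1 = -34496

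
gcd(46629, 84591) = 27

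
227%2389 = 227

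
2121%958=205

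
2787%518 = 197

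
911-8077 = -7166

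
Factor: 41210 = 2^1*5^1*13^1*317^1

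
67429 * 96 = 6473184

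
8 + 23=31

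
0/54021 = 0 = 0.00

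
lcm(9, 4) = 36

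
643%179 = 106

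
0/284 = 0 = 0.00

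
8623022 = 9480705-857683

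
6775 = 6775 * 1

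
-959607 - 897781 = -1857388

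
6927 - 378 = 6549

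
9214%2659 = 1237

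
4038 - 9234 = -5196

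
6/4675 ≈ 0.00128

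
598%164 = 106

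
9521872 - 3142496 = 6379376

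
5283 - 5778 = -495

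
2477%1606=871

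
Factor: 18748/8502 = 2^1 * 3^(-1) * 13^(-1) * 43^1 = 86/39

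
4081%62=51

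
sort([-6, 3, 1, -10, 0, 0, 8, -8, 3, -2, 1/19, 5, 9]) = [-10, -8, -6, -2, 0, 0, 1/19, 1, 3, 3, 5, 8, 9]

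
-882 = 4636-5518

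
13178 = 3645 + 9533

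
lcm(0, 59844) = 0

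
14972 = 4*3743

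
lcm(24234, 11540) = 242340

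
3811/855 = 4 + 391/855 ≈ 4.46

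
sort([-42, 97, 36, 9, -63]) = [-63, -42, 9, 36, 97]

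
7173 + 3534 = 10707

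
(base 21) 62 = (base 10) 128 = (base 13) 9b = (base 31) 44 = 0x80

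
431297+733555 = 1164852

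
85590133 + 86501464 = 172091597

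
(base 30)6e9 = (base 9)7886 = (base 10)5829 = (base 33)5bl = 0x16c5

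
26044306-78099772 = -52055466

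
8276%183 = 41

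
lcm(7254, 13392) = 174096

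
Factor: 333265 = 5^1 * 66653^1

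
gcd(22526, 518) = 14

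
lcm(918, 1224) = 3672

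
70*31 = 2170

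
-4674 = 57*(-82)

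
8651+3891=12542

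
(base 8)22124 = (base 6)111020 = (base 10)9300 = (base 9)13673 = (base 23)hd8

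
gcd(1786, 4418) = 94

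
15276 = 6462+8814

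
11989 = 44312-32323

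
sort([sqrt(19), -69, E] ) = [-69, E, sqrt(19)] 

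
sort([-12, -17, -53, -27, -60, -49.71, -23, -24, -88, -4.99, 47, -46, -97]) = [-97, -88, -60, -53, -49.71, -46, -27, -24, -23, -17, -12, -4.99, 47]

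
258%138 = 120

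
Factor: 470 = 2^1 * 5^1 * 47^1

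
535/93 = 5+70/93 ≈ 5.75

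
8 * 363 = 2904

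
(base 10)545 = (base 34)g1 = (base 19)19d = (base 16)221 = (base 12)395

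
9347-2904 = 6443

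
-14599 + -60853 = -75452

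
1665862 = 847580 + 818282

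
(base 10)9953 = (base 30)b1n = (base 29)bo6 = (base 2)10011011100001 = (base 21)11bk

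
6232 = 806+5426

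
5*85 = 425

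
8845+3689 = 12534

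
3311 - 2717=594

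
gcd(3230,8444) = 2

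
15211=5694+9517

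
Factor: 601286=2^1*7^1*29^1*1481^1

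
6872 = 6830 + 42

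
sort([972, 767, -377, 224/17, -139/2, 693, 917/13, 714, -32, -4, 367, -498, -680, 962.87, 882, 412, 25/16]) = [-680, -498, -377, -139/2, -32, -4, 25/16, 224/17, 917/13, 367, 412, 693, 714, 767, 882, 962.87, 972]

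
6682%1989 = 715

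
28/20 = 1 + 2/5 = 1.40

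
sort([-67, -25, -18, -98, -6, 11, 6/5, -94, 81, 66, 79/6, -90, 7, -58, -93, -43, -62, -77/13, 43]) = [-98, -94, -93, -90, -67, -62, -58, -43, -25, -18, -6, -77/13, 6/5, 7, 11, 79/6, 43, 66, 81]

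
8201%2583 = 452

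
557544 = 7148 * 78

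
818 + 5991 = 6809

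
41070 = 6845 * 6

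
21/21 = 1 = 1.00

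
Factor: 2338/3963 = 2^1*3^(-1)*7^1*167^1*1321^(-1)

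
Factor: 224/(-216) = -1*2^2*3^(-3)*7^1 = -28/27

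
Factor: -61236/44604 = -1 * 3^4 * 59^(-1) = -81/59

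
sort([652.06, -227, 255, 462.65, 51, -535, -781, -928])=[-928, -781, -535, -227, 51, 255, 462.65, 652.06]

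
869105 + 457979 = 1327084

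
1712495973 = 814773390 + 897722583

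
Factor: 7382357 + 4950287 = 2^2*3083161^1 = 12332644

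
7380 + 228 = 7608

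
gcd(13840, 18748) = 4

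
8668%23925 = 8668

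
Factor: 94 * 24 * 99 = 2^4 * 3^3 * 11^1 * 47^1 = 223344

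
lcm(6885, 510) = 13770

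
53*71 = 3763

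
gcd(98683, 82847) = 1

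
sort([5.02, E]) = [E, 5.02]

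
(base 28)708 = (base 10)5496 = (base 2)1010101111000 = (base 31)5m9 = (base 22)b7i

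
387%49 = 44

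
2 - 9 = -7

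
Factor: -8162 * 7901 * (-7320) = 2^4 * 3^1 * 5^1 * 7^1 * 11^1 * 53^1 * 61^1 * 7901^1 = 472051881840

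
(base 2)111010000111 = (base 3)12002202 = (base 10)3719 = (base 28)4kn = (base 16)e87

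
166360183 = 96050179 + 70310004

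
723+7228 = 7951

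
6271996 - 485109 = 5786887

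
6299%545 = 304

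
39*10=390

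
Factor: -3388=-1 * 2^2 * 7^1 * 11^2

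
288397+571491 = 859888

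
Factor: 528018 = 2^1*3^1*88003^1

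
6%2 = 0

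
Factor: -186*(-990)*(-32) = -1*2^7*3^3*5^1*11^1*31^1 = -5892480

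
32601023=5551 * 5873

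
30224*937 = 28319888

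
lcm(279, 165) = 15345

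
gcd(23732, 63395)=1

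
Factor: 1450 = 2^1*5^2*29^1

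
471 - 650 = -179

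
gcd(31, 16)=1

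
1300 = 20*65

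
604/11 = 54 + 10/11 ≈ 54.91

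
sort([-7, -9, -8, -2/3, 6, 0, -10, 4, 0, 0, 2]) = [-10, -9, -8, -7, -2/3, 0, 0, 0, 2, 4, 6]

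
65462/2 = 32731 = 32731.00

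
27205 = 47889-20684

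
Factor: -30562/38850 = -1 * 3^(-1) * 5^(-2) * 59^1 = -59/75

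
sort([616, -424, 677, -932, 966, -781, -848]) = [-932, -848, -781, -424, 616, 677, 966]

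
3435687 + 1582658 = 5018345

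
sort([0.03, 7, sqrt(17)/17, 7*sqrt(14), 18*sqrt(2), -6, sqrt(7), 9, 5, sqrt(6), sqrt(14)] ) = [-6, 0.03, sqrt(17)/17, sqrt(6), sqrt(7), sqrt(14), 5, 7, 9, 18*sqrt(2), 7*sqrt(14)] 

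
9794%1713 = 1229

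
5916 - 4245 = 1671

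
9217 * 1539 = 14184963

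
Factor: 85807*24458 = 2^1*7^1*53^1*1619^1*1747^1 = 2098667606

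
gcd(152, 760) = 152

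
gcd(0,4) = 4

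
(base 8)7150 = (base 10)3688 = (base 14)14b6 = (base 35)30d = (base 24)69g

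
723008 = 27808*26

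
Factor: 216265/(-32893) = -1 * 5^1 * 127^(-1) * 167^1 = -835/127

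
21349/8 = 2668 + 5/8 ≈ 2668.63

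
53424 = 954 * 56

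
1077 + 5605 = 6682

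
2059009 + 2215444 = 4274453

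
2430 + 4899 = 7329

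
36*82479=2969244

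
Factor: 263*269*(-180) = -1*2^2*3^2*5^1*263^1*269^1 = -12734460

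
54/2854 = 27/1427 ≈ 0.0189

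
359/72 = 4 + 71/72 ≈ 4.99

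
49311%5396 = 747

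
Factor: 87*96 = 2^5*3^2*29^1 = 8352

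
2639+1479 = 4118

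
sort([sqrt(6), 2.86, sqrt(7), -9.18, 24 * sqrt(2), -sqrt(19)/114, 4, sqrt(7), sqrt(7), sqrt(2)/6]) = [-9.18, -sqrt(19)/114, sqrt(2)/6, sqrt(6), sqrt(7), sqrt(7), sqrt(7), 2.86, 4, 24 * sqrt(2)]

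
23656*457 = 10810792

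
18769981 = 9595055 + 9174926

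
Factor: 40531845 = 3^1 * 5^1 * 19^1 * 142217^1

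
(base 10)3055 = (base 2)101111101111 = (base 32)2vf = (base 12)1927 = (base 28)3p3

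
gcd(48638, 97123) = 1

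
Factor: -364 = -1*2^2*7^1*13^1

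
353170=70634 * 5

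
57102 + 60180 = 117282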